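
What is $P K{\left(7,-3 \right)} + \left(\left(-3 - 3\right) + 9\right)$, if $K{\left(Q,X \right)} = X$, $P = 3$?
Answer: $-6$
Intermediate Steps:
$P K{\left(7,-3 \right)} + \left(\left(-3 - 3\right) + 9\right) = 3 \left(-3\right) + \left(\left(-3 - 3\right) + 9\right) = -9 + \left(-6 + 9\right) = -9 + 3 = -6$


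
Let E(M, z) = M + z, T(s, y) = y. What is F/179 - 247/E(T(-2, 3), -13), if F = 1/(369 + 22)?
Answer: 17287293/699890 ≈ 24.700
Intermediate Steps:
F = 1/391 ≈ 0.0025575
F/179 - 247/E(T(-2, 3), -13) = (1/391)/179 - 247/(3 - 13) = (1/391)*(1/179) - 247/(-10) = 1/69989 - 247*(-⅒) = 1/69989 + 247/10 = 17287293/699890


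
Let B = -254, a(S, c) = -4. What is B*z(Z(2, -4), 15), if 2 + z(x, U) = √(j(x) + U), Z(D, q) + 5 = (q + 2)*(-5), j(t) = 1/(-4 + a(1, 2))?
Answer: 508 - 127*√238/2 ≈ -471.63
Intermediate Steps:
j(t) = -⅛ (j(t) = 1/(-4 - 4) = 1/(-8) = -⅛)
Z(D, q) = -15 - 5*q (Z(D, q) = -5 + (q + 2)*(-5) = -5 + (2 + q)*(-5) = -5 + (-10 - 5*q) = -15 - 5*q)
z(x, U) = -2 + √(-⅛ + U)
B*z(Z(2, -4), 15) = -254*(-2 + √(-2 + 16*15)/4) = -254*(-2 + √(-2 + 240)/4) = -254*(-2 + √238/4) = 508 - 127*√238/2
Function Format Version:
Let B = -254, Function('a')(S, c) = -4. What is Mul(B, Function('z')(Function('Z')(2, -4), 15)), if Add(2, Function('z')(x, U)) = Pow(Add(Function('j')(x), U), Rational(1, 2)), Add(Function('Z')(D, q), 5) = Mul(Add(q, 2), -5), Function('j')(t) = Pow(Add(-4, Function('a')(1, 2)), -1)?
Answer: Add(508, Mul(Rational(-127, 2), Pow(238, Rational(1, 2)))) ≈ -471.63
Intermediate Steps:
Function('j')(t) = Rational(-1, 8) (Function('j')(t) = Pow(Add(-4, -4), -1) = Pow(-8, -1) = Rational(-1, 8))
Function('Z')(D, q) = Add(-15, Mul(-5, q)) (Function('Z')(D, q) = Add(-5, Mul(Add(q, 2), -5)) = Add(-5, Mul(Add(2, q), -5)) = Add(-5, Add(-10, Mul(-5, q))) = Add(-15, Mul(-5, q)))
Function('z')(x, U) = Add(-2, Pow(Add(Rational(-1, 8), U), Rational(1, 2)))
Mul(B, Function('z')(Function('Z')(2, -4), 15)) = Mul(-254, Add(-2, Mul(Rational(1, 4), Pow(Add(-2, Mul(16, 15)), Rational(1, 2))))) = Mul(-254, Add(-2, Mul(Rational(1, 4), Pow(Add(-2, 240), Rational(1, 2))))) = Mul(-254, Add(-2, Mul(Rational(1, 4), Pow(238, Rational(1, 2))))) = Add(508, Mul(Rational(-127, 2), Pow(238, Rational(1, 2))))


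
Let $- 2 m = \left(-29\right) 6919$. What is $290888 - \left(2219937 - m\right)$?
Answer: $- \frac{3657447}{2} \approx -1.8287 \cdot 10^{6}$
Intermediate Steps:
$m = \frac{200651}{2}$ ($m = - \frac{\left(-29\right) 6919}{2} = \left(- \frac{1}{2}\right) \left(-200651\right) = \frac{200651}{2} \approx 1.0033 \cdot 10^{5}$)
$290888 - \left(2219937 - m\right) = 290888 - \left(2219937 - \frac{200651}{2}\right) = 290888 - \frac{4239223}{2} = - \frac{3657447}{2}$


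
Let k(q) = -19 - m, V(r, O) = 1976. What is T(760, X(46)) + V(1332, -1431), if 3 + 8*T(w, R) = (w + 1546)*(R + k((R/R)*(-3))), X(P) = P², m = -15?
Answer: 4886077/8 ≈ 6.1076e+5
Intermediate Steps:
k(q) = -4 (k(q) = -19 - 1*(-15) = -19 + 15 = -4)
T(w, R) = -3/8 + (-4 + R)*(1546 + w)/8 (T(w, R) = -3/8 + ((w + 1546)*(R - 4))/8 = -3/8 + ((1546 + w)*(-4 + R))/8 = -3/8 + ((-4 + R)*(1546 + w))/8 = -3/8 + (-4 + R)*(1546 + w)/8)
T(760, X(46)) + V(1332, -1431) = (-6187/8 - ½*760 + (773/4)*46² + (⅛)*46²*760) + 1976 = (-6187/8 - 380 + (773/4)*2116 + (⅛)*2116*760) + 1976 = (-6187/8 - 380 + 408917 + 201020) + 1976 = 4870269/8 + 1976 = 4886077/8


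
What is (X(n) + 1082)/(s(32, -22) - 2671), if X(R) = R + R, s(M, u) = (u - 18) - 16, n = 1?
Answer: -1084/2727 ≈ -0.39751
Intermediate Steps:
s(M, u) = -34 + u (s(M, u) = (-18 + u) - 16 = -34 + u)
X(R) = 2*R
(X(n) + 1082)/(s(32, -22) - 2671) = (2*1 + 1082)/((-34 - 22) - 2671) = (2 + 1082)/(-56 - 2671) = 1084/(-2727) = 1084*(-1/2727) = -1084/2727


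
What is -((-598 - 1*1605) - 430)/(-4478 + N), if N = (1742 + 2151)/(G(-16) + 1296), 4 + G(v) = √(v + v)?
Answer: 10532*(-√2 + 323*I)/(-5781683*I + 17912*√2) ≈ -0.58838 + 1.7346e-6*I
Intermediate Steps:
G(v) = -4 + √2*√v (G(v) = -4 + √(v + v) = -4 + √(2*v) = -4 + √2*√v)
N = 3893/(1292 + 4*I*√2) (N = (1742 + 2151)/((-4 + √2*√(-16)) + 1296) = 3893/((-4 + √2*(4*I)) + 1296) = 3893/((-4 + 4*I*√2) + 1296) = 3893/(1292 + 4*I*√2) ≈ 3.0131 - 0.013192*I)
-((-598 - 1*1605) - 430)/(-4478 + N) = -((-598 - 1*1605) - 430)/(-4478 + (1257439/417324 - 3893*I*√2/417324)) = -((-598 - 1605) - 430)/(-1867519433/417324 - 3893*I*√2/417324) = -(-2203 - 430)/(-1867519433/417324 - 3893*I*√2/417324) = -(-2633)/(-1867519433/417324 - 3893*I*√2/417324) = 2633/(-1867519433/417324 - 3893*I*√2/417324)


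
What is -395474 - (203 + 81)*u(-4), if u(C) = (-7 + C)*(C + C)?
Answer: -420466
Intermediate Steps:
u(C) = 2*C*(-7 + C) (u(C) = (-7 + C)*(2*C) = 2*C*(-7 + C))
-395474 - (203 + 81)*u(-4) = -395474 - (203 + 81)*2*(-4)*(-7 - 4) = -395474 - 284*2*(-4)*(-11) = -395474 - 284*88 = -395474 - 1*24992 = -395474 - 24992 = -420466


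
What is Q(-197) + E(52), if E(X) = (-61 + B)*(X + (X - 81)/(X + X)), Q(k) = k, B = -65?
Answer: -349121/52 ≈ -6713.9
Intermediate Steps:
E(X) = -126*X - 63*(-81 + X)/X (E(X) = (-61 - 65)*(X + (X - 81)/(X + X)) = -126*(X + (-81 + X)/((2*X))) = -126*(X + (-81 + X)*(1/(2*X))) = -126*(X + (-81 + X)/(2*X)) = -126*X - 63*(-81 + X)/X)
Q(-197) + E(52) = -197 + (-63 - 126*52 + 5103/52) = -197 + (-63 - 6552 + 5103*(1/52)) = -197 + (-63 - 6552 + 5103/52) = -197 - 338877/52 = -349121/52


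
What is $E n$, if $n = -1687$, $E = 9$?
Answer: $-15183$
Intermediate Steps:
$E n = 9 \left(-1687\right) = -15183$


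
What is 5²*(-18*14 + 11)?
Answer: -6025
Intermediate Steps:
5²*(-18*14 + 11) = 25*(-252 + 11) = 25*(-241) = -6025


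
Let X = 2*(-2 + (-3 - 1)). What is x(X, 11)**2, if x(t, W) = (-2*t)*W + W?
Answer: 75625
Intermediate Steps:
X = -12 (X = 2*(-2 - 4) = 2*(-6) = -12)
x(t, W) = W - 2*W*t (x(t, W) = -2*W*t + W = W - 2*W*t)
x(X, 11)**2 = (11*(1 - 2*(-12)))**2 = (11*(1 + 24))**2 = (11*25)**2 = 275**2 = 75625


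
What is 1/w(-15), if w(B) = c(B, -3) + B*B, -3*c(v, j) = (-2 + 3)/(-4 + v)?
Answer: 57/12826 ≈ 0.0044441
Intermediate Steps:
c(v, j) = -1/(3*(-4 + v)) (c(v, j) = -(-2 + 3)/(3*(-4 + v)) = -1/(3*(-4 + v)))
w(B) = B² - 1/(-12 + 3*B) (w(B) = -1/(-12 + 3*B) + B*B = -1/(-12 + 3*B) + B² = B² - 1/(-12 + 3*B))
1/w(-15) = 1/((-1 + 3*(-15)²*(-4 - 15))/(3*(-4 - 15))) = 1/((⅓)*(-1 + 3*225*(-19))/(-19)) = 1/((⅓)*(-1/19)*(-1 - 12825)) = 1/((⅓)*(-1/19)*(-12826)) = 1/(12826/57) = 57/12826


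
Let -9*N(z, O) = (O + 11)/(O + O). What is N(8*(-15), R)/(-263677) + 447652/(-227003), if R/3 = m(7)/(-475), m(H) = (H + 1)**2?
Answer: -407931956318323/206860504427136 ≈ -1.9720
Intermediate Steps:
m(H) = (1 + H)**2
R = -192/475 (R = 3*((1 + 7)**2/(-475)) = 3*(8**2*(-1/475)) = 3*(64*(-1/475)) = 3*(-64/475) = -192/475 ≈ -0.40421)
N(z, O) = -(11 + O)/(18*O) (N(z, O) = -(O + 11)/(9*(O + O)) = -(11 + O)/(9*(2*O)) = -(11 + O)*1/(2*O)/9 = -(11 + O)/(18*O))
N(8*(-15), R)/(-263677) + 447652/(-227003) = ((-11 - 1*(-192/475))/(18*(-192/475)))/(-263677) + 447652/(-227003) = ((1/18)*(-475/192)*(-11 + 192/475))*(-1/263677) + 447652*(-1/227003) = ((1/18)*(-475/192)*(-5033/475))*(-1/263677) - 447652/227003 = (5033/3456)*(-1/263677) - 447652/227003 = -5033/911267712 - 447652/227003 = -407931956318323/206860504427136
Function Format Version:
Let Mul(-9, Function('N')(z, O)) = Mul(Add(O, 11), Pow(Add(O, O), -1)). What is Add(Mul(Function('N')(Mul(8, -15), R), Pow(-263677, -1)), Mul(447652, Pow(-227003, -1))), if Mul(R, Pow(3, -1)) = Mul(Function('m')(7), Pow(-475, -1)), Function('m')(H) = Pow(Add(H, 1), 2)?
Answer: Rational(-407931956318323, 206860504427136) ≈ -1.9720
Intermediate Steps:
Function('m')(H) = Pow(Add(1, H), 2)
R = Rational(-192, 475) (R = Mul(3, Mul(Pow(Add(1, 7), 2), Pow(-475, -1))) = Mul(3, Mul(Pow(8, 2), Rational(-1, 475))) = Mul(3, Mul(64, Rational(-1, 475))) = Mul(3, Rational(-64, 475)) = Rational(-192, 475) ≈ -0.40421)
Function('N')(z, O) = Mul(Rational(-1, 18), Pow(O, -1), Add(11, O)) (Function('N')(z, O) = Mul(Rational(-1, 9), Mul(Add(O, 11), Pow(Add(O, O), -1))) = Mul(Rational(-1, 9), Mul(Add(11, O), Pow(Mul(2, O), -1))) = Mul(Rational(-1, 9), Mul(Add(11, O), Mul(Rational(1, 2), Pow(O, -1)))) = Mul(Rational(-1, 9), Mul(Rational(1, 2), Pow(O, -1), Add(11, O))) = Mul(Rational(-1, 18), Pow(O, -1), Add(11, O)))
Add(Mul(Function('N')(Mul(8, -15), R), Pow(-263677, -1)), Mul(447652, Pow(-227003, -1))) = Add(Mul(Mul(Rational(1, 18), Pow(Rational(-192, 475), -1), Add(-11, Mul(-1, Rational(-192, 475)))), Pow(-263677, -1)), Mul(447652, Pow(-227003, -1))) = Add(Mul(Mul(Rational(1, 18), Rational(-475, 192), Add(-11, Rational(192, 475))), Rational(-1, 263677)), Mul(447652, Rational(-1, 227003))) = Add(Mul(Mul(Rational(1, 18), Rational(-475, 192), Rational(-5033, 475)), Rational(-1, 263677)), Rational(-447652, 227003)) = Add(Mul(Rational(5033, 3456), Rational(-1, 263677)), Rational(-447652, 227003)) = Add(Rational(-5033, 911267712), Rational(-447652, 227003)) = Rational(-407931956318323, 206860504427136)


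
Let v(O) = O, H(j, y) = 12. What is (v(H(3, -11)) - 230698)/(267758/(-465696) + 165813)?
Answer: -53714773728/38609091545 ≈ -1.3912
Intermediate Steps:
(v(H(3, -11)) - 230698)/(267758/(-465696) + 165813) = (12 - 230698)/(267758/(-465696) + 165813) = -230686/(267758*(-1/465696) + 165813) = -230686/(-133879/232848 + 165813) = -230686/38609091545/232848 = -230686*232848/38609091545 = -53714773728/38609091545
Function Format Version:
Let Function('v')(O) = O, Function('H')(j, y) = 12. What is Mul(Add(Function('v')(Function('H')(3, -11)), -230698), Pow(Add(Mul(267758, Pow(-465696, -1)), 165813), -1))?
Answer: Rational(-53714773728, 38609091545) ≈ -1.3912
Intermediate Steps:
Mul(Add(Function('v')(Function('H')(3, -11)), -230698), Pow(Add(Mul(267758, Pow(-465696, -1)), 165813), -1)) = Mul(Add(12, -230698), Pow(Add(Mul(267758, Pow(-465696, -1)), 165813), -1)) = Mul(-230686, Pow(Add(Mul(267758, Rational(-1, 465696)), 165813), -1)) = Mul(-230686, Pow(Add(Rational(-133879, 232848), 165813), -1)) = Mul(-230686, Pow(Rational(38609091545, 232848), -1)) = Mul(-230686, Rational(232848, 38609091545)) = Rational(-53714773728, 38609091545)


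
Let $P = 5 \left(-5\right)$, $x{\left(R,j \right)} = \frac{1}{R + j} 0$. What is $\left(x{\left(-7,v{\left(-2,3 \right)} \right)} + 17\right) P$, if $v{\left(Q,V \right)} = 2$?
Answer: $-425$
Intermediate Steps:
$x{\left(R,j \right)} = 0$
$P = -25$
$\left(x{\left(-7,v{\left(-2,3 \right)} \right)} + 17\right) P = \left(0 + 17\right) \left(-25\right) = 17 \left(-25\right) = -425$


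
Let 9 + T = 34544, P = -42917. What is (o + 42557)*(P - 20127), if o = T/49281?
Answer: -132221301862288/49281 ≈ -2.6830e+9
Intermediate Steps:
T = 34535 (T = -9 + 34544 = 34535)
o = 34535/49281 ≈ 0.70078
(o + 42557)*(P - 20127) = (34535/49281 + 42557)*(-42917 - 20127) = (2097286052/49281)*(-63044) = -132221301862288/49281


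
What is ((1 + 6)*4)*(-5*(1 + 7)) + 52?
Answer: -1068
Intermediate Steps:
((1 + 6)*4)*(-5*(1 + 7)) + 52 = (7*4)*(-5*8) + 52 = 28*(-40) + 52 = -1120 + 52 = -1068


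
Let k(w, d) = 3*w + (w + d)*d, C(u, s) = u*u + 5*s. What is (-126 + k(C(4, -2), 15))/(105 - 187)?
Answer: -207/82 ≈ -2.5244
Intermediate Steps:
C(u, s) = u² + 5*s
k(w, d) = 3*w + d*(d + w) (k(w, d) = 3*w + (d + w)*d = 3*w + d*(d + w))
(-126 + k(C(4, -2), 15))/(105 - 187) = (-126 + (15² + 3*(4² + 5*(-2)) + 15*(4² + 5*(-2))))/(105 - 187) = (-126 + (225 + 3*(16 - 10) + 15*(16 - 10)))/(-82) = (-126 + (225 + 3*6 + 15*6))*(-1/82) = (-126 + (225 + 18 + 90))*(-1/82) = (-126 + 333)*(-1/82) = 207*(-1/82) = -207/82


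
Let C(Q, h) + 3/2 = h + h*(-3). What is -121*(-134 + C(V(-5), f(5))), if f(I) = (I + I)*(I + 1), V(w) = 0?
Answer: 61831/2 ≈ 30916.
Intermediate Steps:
f(I) = 2*I*(1 + I) (f(I) = (2*I)*(1 + I) = 2*I*(1 + I))
C(Q, h) = -3/2 - 2*h (C(Q, h) = -3/2 + (h + h*(-3)) = -3/2 + (h - 3*h) = -3/2 - 2*h)
-121*(-134 + C(V(-5), f(5))) = -121*(-134 + (-3/2 - 4*5*(1 + 5))) = -121*(-134 + (-3/2 - 4*5*6)) = -121*(-134 + (-3/2 - 2*60)) = -121*(-134 + (-3/2 - 120)) = -121*(-134 - 243/2) = -121*(-511/2) = 61831/2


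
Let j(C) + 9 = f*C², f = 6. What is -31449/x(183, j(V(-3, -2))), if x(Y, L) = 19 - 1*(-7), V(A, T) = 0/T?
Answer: -31449/26 ≈ -1209.6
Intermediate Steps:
V(A, T) = 0
j(C) = -9 + 6*C²
x(Y, L) = 26 (x(Y, L) = 19 + 7 = 26)
-31449/x(183, j(V(-3, -2))) = -31449/26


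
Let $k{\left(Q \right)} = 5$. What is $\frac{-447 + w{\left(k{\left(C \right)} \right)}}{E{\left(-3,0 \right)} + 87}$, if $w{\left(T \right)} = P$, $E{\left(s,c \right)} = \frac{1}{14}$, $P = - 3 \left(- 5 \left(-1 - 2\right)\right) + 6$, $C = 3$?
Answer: $- \frac{6804}{1219} \approx -5.5816$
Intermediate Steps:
$P = -39$ ($P = - 3 \left(\left(-5\right) \left(-3\right)\right) + 6 = \left(-3\right) 15 + 6 = -45 + 6 = -39$)
$E{\left(s,c \right)} = \frac{1}{14}$
$w{\left(T \right)} = -39$
$\frac{-447 + w{\left(k{\left(C \right)} \right)}}{E{\left(-3,0 \right)} + 87} = \frac{-447 - 39}{\frac{1}{14} + 87} = - \frac{486}{\frac{1219}{14}} = \left(-486\right) \frac{14}{1219} = - \frac{6804}{1219}$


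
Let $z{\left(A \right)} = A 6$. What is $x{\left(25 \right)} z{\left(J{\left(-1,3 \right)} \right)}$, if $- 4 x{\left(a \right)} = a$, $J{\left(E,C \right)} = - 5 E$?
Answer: $- \frac{375}{2} \approx -187.5$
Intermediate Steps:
$x{\left(a \right)} = - \frac{a}{4}$
$z{\left(A \right)} = 6 A$
$x{\left(25 \right)} z{\left(J{\left(-1,3 \right)} \right)} = \left(- \frac{1}{4}\right) 25 \cdot 6 \left(\left(-5\right) \left(-1\right)\right) = - \frac{25 \cdot 6 \cdot 5}{4} = \left(- \frac{25}{4}\right) 30 = - \frac{375}{2}$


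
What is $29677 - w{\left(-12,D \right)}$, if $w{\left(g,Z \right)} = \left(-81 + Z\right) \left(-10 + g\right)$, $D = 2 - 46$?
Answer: $26927$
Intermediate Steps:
$D = -44$
$29677 - w{\left(-12,D \right)} = 29677 - \left(810 - -972 - -440 - -528\right) = 29677 - \left(810 + 972 + 440 + 528\right) = 29677 - 2750 = 26927$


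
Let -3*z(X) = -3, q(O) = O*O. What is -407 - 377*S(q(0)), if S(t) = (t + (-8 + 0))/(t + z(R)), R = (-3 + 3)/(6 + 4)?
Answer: 2609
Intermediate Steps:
q(O) = O**2
R = 0 (R = 0/10 = 0*(1/10) = 0)
z(X) = 1 (z(X) = -1/3*(-3) = 1)
S(t) = (-8 + t)/(1 + t) (S(t) = (t + (-8 + 0))/(t + 1) = (t - 8)/(1 + t) = (-8 + t)/(1 + t))
-407 - 377*S(q(0)) = -407 - 377*(-8 + 0**2)/(1 + 0**2) = -407 - 377*(-8 + 0)/(1 + 0) = -407 - 377*(-8)/1 = -407 - 377*(-8) = -407 + 3016 = 2609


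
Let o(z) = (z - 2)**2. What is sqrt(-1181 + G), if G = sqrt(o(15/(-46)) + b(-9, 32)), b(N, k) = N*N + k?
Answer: sqrt(-2498996 + 46*sqrt(250557))/46 ≈ 34.207*I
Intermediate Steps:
b(N, k) = k + N**2 (b(N, k) = N**2 + k = k + N**2)
o(z) = (-2 + z)**2
G = sqrt(250557)/46 (G = sqrt((-2 + 15/(-46))**2 + (32 + (-9)**2)) = sqrt((-2 + 15*(-1/46))**2 + (32 + 81)) = sqrt((-2 - 15/46)**2 + 113) = sqrt((-107/46)**2 + 113) = sqrt(11449/2116 + 113) = sqrt(250557/2116) = sqrt(250557)/46 ≈ 10.882)
sqrt(-1181 + G) = sqrt(-1181 + sqrt(250557)/46)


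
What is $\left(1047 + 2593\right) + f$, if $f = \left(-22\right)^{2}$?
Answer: $4124$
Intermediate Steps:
$f = 484$
$\left(1047 + 2593\right) + f = \left(1047 + 2593\right) + 484 = 3640 + 484 = 4124$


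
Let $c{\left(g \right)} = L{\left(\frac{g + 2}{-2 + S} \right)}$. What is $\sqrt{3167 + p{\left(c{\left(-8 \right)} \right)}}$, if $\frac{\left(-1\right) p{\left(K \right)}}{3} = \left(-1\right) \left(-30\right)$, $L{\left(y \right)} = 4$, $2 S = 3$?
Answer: $\sqrt{3077} \approx 55.471$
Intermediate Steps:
$S = \frac{3}{2}$ ($S = \frac{1}{2} \cdot 3 = \frac{3}{2} \approx 1.5$)
$c{\left(g \right)} = 4$
$p{\left(K \right)} = -90$ ($p{\left(K \right)} = - 3 \left(\left(-1\right) \left(-30\right)\right) = \left(-3\right) 30 = -90$)
$\sqrt{3167 + p{\left(c{\left(-8 \right)} \right)}} = \sqrt{3167 - 90} = \sqrt{3077}$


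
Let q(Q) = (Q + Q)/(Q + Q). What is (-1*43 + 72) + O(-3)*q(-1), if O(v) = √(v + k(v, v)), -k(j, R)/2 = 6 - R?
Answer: 29 + I*√21 ≈ 29.0 + 4.5826*I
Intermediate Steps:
k(j, R) = -12 + 2*R (k(j, R) = -2*(6 - R) = -12 + 2*R)
q(Q) = 1 (q(Q) = (2*Q)/((2*Q)) = (2*Q)*(1/(2*Q)) = 1)
O(v) = √(-12 + 3*v) (O(v) = √(v + (-12 + 2*v)) = √(-12 + 3*v))
(-1*43 + 72) + O(-3)*q(-1) = (-1*43 + 72) + √(-12 + 3*(-3))*1 = (-43 + 72) + √(-12 - 9)*1 = 29 + √(-21)*1 = 29 + (I*√21)*1 = 29 + I*√21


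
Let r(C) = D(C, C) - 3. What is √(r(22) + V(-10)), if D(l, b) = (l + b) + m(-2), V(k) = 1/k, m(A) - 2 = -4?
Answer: √3890/10 ≈ 6.2370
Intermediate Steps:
m(A) = -2 (m(A) = 2 - 4 = -2)
D(l, b) = -2 + b + l (D(l, b) = (l + b) - 2 = (b + l) - 2 = -2 + b + l)
r(C) = -5 + 2*C (r(C) = (-2 + C + C) - 3 = (-2 + 2*C) - 3 = -5 + 2*C)
√(r(22) + V(-10)) = √((-5 + 2*22) + 1/(-10)) = √((-5 + 44) - ⅒) = √(39 - ⅒) = √(389/10) = √3890/10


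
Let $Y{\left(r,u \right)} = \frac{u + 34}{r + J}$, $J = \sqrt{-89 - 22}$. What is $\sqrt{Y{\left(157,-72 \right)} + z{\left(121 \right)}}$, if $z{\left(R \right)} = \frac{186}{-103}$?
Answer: $\frac{\sqrt{206} \sqrt{\frac{-16558 - 93 i \sqrt{111}}{157 + i \sqrt{111}}}}{103} \approx 0.005651 + 1.4307 i$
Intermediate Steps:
$z{\left(R \right)} = - \frac{186}{103}$ ($z{\left(R \right)} = 186 \left(- \frac{1}{103}\right) = - \frac{186}{103}$)
$J = i \sqrt{111}$ ($J = \sqrt{-111} = i \sqrt{111} \approx 10.536 i$)
$Y{\left(r,u \right)} = \frac{34 + u}{r + i \sqrt{111}}$ ($Y{\left(r,u \right)} = \frac{u + 34}{r + i \sqrt{111}} = \frac{34 + u}{r + i \sqrt{111}}$)
$\sqrt{Y{\left(157,-72 \right)} + z{\left(121 \right)}} = \sqrt{\frac{34 - 72}{157 + i \sqrt{111}} - \frac{186}{103}} = \sqrt{\frac{1}{157 + i \sqrt{111}} \left(-38\right) - \frac{186}{103}} = \sqrt{- \frac{38}{157 + i \sqrt{111}} - \frac{186}{103}} = \sqrt{- \frac{186}{103} - \frac{38}{157 + i \sqrt{111}}}$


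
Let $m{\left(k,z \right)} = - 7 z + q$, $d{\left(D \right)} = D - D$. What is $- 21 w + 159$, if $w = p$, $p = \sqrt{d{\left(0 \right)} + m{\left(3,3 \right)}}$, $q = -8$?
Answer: $159 - 21 i \sqrt{29} \approx 159.0 - 113.09 i$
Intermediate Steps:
$d{\left(D \right)} = 0$
$m{\left(k,z \right)} = -8 - 7 z$ ($m{\left(k,z \right)} = - 7 z - 8 = -8 - 7 z$)
$p = i \sqrt{29}$ ($p = \sqrt{0 - 29} = \sqrt{-29} = i \sqrt{29} \approx 5.3852 i$)
$w = i \sqrt{29} \approx 5.3852 i$
$- 21 w + 159 = - 21 i \sqrt{29} + 159 = 159 - 21 i \sqrt{29}$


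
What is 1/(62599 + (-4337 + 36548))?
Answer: 1/94810 ≈ 1.0547e-5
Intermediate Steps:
1/(62599 + (-4337 + 36548)) = 1/(62599 + 32211) = 1/94810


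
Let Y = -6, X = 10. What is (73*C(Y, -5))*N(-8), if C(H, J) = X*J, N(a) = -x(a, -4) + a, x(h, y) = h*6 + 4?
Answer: -131400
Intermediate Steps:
x(h, y) = 4 + 6*h (x(h, y) = 6*h + 4 = 4 + 6*h)
N(a) = -4 - 5*a (N(a) = -(4 + 6*a) + a = (-4 - 6*a) + a = -4 - 5*a)
C(H, J) = 10*J
(73*C(Y, -5))*N(-8) = (73*(10*(-5)))*(-4 - 5*(-8)) = (73*(-50))*(-4 + 40) = -3650*36 = -131400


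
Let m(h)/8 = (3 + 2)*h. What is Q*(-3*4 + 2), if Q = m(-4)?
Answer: 1600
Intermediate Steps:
m(h) = 40*h (m(h) = 8*((3 + 2)*h) = 8*(5*h) = 40*h)
Q = -160 (Q = 40*(-4) = -160)
Q*(-3*4 + 2) = -160*(-3*4 + 2) = -160*(-12 + 2) = -160*(-10) = 1600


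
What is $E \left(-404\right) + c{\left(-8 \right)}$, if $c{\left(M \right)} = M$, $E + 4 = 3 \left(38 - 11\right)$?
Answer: $-31116$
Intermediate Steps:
$E = 77$ ($E = -4 + 3 \left(38 - 11\right) = -4 + 3 \cdot 27 = -4 + 81 = 77$)
$E \left(-404\right) + c{\left(-8 \right)} = 77 \left(-404\right) - 8 = -31108 - 8 = -31116$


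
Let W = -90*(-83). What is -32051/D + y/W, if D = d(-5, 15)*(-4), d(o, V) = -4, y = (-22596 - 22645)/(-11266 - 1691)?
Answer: -221584056031/110615760 ≈ -2003.2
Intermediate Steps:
y = 6463/1851 (y = -45241/(-12957) = -45241*(-1/12957) = 6463/1851 ≈ 3.4916)
W = 7470
D = 16 (D = -4*(-4) = 16)
-32051/D + y/W = -32051/16 + (6463/1851)/7470 = -32051*1/16 + (6463/1851)*(1/7470) = -32051/16 + 6463/13826970 = -221584056031/110615760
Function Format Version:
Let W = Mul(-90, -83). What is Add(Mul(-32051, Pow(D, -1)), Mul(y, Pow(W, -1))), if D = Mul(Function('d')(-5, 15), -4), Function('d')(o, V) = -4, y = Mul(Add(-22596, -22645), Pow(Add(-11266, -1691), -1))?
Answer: Rational(-221584056031, 110615760) ≈ -2003.2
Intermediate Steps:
y = Rational(6463, 1851) (y = Mul(-45241, Pow(-12957, -1)) = Mul(-45241, Rational(-1, 12957)) = Rational(6463, 1851) ≈ 3.4916)
W = 7470
D = 16 (D = Mul(-4, -4) = 16)
Add(Mul(-32051, Pow(D, -1)), Mul(y, Pow(W, -1))) = Add(Mul(-32051, Pow(16, -1)), Mul(Rational(6463, 1851), Pow(7470, -1))) = Add(Mul(-32051, Rational(1, 16)), Mul(Rational(6463, 1851), Rational(1, 7470))) = Add(Rational(-32051, 16), Rational(6463, 13826970)) = Rational(-221584056031, 110615760)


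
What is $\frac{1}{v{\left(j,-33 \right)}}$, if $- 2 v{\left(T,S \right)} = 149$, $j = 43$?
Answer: $- \frac{2}{149} \approx -0.013423$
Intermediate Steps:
$v{\left(T,S \right)} = - \frac{149}{2}$ ($v{\left(T,S \right)} = \left(- \frac{1}{2}\right) 149 = - \frac{149}{2}$)
$\frac{1}{v{\left(j,-33 \right)}} = \frac{1}{- \frac{149}{2}} = - \frac{2}{149}$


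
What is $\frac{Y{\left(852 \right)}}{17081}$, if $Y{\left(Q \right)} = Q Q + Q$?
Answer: $\frac{726756}{17081} \approx 42.548$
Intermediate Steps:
$Y{\left(Q \right)} = Q + Q^{2}$ ($Y{\left(Q \right)} = Q^{2} + Q = Q + Q^{2}$)
$\frac{Y{\left(852 \right)}}{17081} = \frac{852 \left(1 + 852\right)}{17081} = 852 \cdot 853 \cdot \frac{1}{17081} = 726756 \cdot \frac{1}{17081} = \frac{726756}{17081}$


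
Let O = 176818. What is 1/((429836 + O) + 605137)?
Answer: 1/1211791 ≈ 8.2522e-7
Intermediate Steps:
1/((429836 + O) + 605137) = 1/((429836 + 176818) + 605137) = 1/(606654 + 605137) = 1/1211791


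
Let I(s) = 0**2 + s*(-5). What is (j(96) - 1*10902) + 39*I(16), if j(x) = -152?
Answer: -14174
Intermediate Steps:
I(s) = -5*s (I(s) = 0 - 5*s = -5*s)
(j(96) - 1*10902) + 39*I(16) = (-152 - 1*10902) + 39*(-5*16) = (-152 - 10902) + 39*(-80) = -11054 - 3120 = -14174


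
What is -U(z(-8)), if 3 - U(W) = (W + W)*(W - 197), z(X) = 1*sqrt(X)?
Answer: -19 - 788*I*sqrt(2) ≈ -19.0 - 1114.4*I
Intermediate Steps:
z(X) = sqrt(X)
U(W) = 3 - 2*W*(-197 + W) (U(W) = 3 - (W + W)*(W - 197) = 3 - 2*W*(-197 + W))
-U(z(-8)) = -(3 - 2*(sqrt(-8))**2 + 394*sqrt(-8)) = -(3 - 2*(2*I*sqrt(2))**2 + 394*(2*I*sqrt(2))) = -(3 - 2*(-8) + 788*I*sqrt(2)) = -(3 + 16 + 788*I*sqrt(2)) = -(19 + 788*I*sqrt(2)) = -19 - 788*I*sqrt(2)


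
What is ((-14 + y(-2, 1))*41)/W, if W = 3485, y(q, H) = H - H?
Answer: -14/85 ≈ -0.16471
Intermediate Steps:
y(q, H) = 0
((-14 + y(-2, 1))*41)/W = ((-14 + 0)*41)/3485 = -14*41*(1/3485) = -574*1/3485 = -14/85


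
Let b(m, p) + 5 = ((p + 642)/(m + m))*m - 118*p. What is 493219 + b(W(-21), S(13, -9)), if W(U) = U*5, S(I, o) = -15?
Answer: 990595/2 ≈ 4.9530e+5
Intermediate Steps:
W(U) = 5*U
b(m, p) = 316 - 235*p/2 (b(m, p) = -5 + (((p + 642)/(m + m))*m - 118*p) = -5 + (((642 + p)/((2*m)))*m - 118*p) = -5 + (((642 + p)*(1/(2*m)))*m - 118*p) = -5 + (((642 + p)/(2*m))*m - 118*p) = -5 + ((321 + p/2) - 118*p) = -5 + (321 - 235*p/2) = 316 - 235*p/2)
493219 + b(W(-21), S(13, -9)) = 493219 + (316 - 235/2*(-15)) = 493219 + (316 + 3525/2) = 493219 + 4157/2 = 990595/2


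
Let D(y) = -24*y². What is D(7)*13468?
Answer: -15838368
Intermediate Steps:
D(7)*13468 = -24*7²*13468 = -24*49*13468 = -1176*13468 = -15838368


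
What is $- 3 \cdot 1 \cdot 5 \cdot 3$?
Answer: $-45$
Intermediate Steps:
$- 3 \cdot 1 \cdot 5 \cdot 3 = - 3 \cdot 5 \cdot 3 = \left(-3\right) 15 = -45$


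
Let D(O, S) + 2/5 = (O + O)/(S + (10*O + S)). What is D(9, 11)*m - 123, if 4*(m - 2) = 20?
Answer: -4987/40 ≈ -124.68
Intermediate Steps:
m = 7 (m = 2 + (¼)*20 = 2 + 5 = 7)
D(O, S) = -⅖ + 2*O/(2*S + 10*O) (D(O, S) = -⅖ + (O + O)/(S + (10*O + S)) = -⅖ + (2*O)/(S + (S + 10*O)) = -⅖ + (2*O)/(2*S + 10*O) = -⅖ + 2*O/(2*S + 10*O))
D(9, 11)*m - 123 = ((-1*9 - ⅖*11)/(11 + 5*9))*7 - 123 = ((-9 - 22/5)/(11 + 45))*7 - 123 = (-67/5/56)*7 - 123 = ((1/56)*(-67/5))*7 - 123 = -67/280*7 - 123 = -67/40 - 123 = -4987/40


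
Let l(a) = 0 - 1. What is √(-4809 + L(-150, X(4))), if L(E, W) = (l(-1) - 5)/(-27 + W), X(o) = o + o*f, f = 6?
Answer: 3*I*√535 ≈ 69.39*I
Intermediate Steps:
l(a) = -1
X(o) = 7*o (X(o) = o + o*6 = o + 6*o = 7*o)
L(E, W) = -6/(-27 + W) (L(E, W) = (-1 - 5)/(-27 + W) = -6/(-27 + W))
√(-4809 + L(-150, X(4))) = √(-4809 - 6/(-27 + 7*4)) = √(-4809 - 6/(-27 + 28)) = √(-4809 - 6/1) = √(-4809 - 6*1) = √(-4809 - 6) = √(-4815) = 3*I*√535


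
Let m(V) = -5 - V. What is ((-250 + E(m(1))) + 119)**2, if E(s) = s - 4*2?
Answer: 21025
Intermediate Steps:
E(s) = -8 + s (E(s) = s - 8 = -8 + s)
((-250 + E(m(1))) + 119)**2 = ((-250 + (-8 + (-5 - 1*1))) + 119)**2 = ((-250 + (-8 + (-5 - 1))) + 119)**2 = ((-250 + (-8 - 6)) + 119)**2 = ((-250 - 14) + 119)**2 = (-264 + 119)**2 = (-145)**2 = 21025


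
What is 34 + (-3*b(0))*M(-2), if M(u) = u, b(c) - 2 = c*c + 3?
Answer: 64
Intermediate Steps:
b(c) = 5 + c**2 (b(c) = 2 + (c*c + 3) = 2 + (c**2 + 3) = 2 + (3 + c**2) = 5 + c**2)
34 + (-3*b(0))*M(-2) = 34 - 3*(5 + 0**2)*(-2) = 34 - 3*(5 + 0)*(-2) = 34 - 3*5*(-2) = 34 - 15*(-2) = 34 + 30 = 64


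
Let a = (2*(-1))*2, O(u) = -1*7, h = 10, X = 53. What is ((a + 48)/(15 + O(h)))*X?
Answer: 583/2 ≈ 291.50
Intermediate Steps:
O(u) = -7
a = -4 (a = -2*2 = -4)
((a + 48)/(15 + O(h)))*X = ((-4 + 48)/(15 - 7))*53 = (44/8)*53 = (44*(1/8))*53 = (11/2)*53 = 583/2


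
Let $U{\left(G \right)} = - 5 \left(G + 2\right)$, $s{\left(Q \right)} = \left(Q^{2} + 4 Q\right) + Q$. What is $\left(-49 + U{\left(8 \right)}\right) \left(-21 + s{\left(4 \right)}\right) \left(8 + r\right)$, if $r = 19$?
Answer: $-40095$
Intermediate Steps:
$s{\left(Q \right)} = Q^{2} + 5 Q$
$U{\left(G \right)} = -10 - 5 G$ ($U{\left(G \right)} = - 5 \left(2 + G\right) = -10 - 5 G$)
$\left(-49 + U{\left(8 \right)}\right) \left(-21 + s{\left(4 \right)}\right) \left(8 + r\right) = \left(-49 - 50\right) \left(-21 + 4 \left(5 + 4\right)\right) \left(8 + 19\right) = \left(-49 - 50\right) \left(-21 + 4 \cdot 9\right) 27 = \left(-49 - 50\right) \left(-21 + 36\right) 27 = - 99 \cdot 15 \cdot 27 = \left(-99\right) 405 = -40095$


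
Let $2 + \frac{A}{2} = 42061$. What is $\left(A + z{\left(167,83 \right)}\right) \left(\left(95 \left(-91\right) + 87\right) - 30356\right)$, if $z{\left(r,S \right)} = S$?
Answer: $-3276597714$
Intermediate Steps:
$A = 84118$ ($A = -4 + 2 \cdot 42061 = -4 + 84122 = 84118$)
$\left(A + z{\left(167,83 \right)}\right) \left(\left(95 \left(-91\right) + 87\right) - 30356\right) = \left(84118 + 83\right) \left(\left(95 \left(-91\right) + 87\right) - 30356\right) = 84201 \left(\left(-8645 + 87\right) - 30356\right) = 84201 \left(-8558 - 30356\right) = 84201 \left(-38914\right) = -3276597714$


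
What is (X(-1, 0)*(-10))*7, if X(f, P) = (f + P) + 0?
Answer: 70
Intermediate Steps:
X(f, P) = P + f (X(f, P) = (P + f) + 0 = P + f)
(X(-1, 0)*(-10))*7 = ((0 - 1)*(-10))*7 = -1*(-10)*7 = 10*7 = 70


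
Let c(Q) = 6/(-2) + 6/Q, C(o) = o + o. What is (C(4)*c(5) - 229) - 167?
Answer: -2052/5 ≈ -410.40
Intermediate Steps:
C(o) = 2*o
c(Q) = -3 + 6/Q (c(Q) = 6*(-½) + 6/Q = -3 + 6/Q)
(C(4)*c(5) - 229) - 167 = ((2*4)*(-3 + 6/5) - 229) - 167 = (8*(-3 + 6*(⅕)) - 229) - 167 = (8*(-3 + 6/5) - 229) - 167 = (8*(-9/5) - 229) - 167 = (-72/5 - 229) - 167 = -1217/5 - 167 = -2052/5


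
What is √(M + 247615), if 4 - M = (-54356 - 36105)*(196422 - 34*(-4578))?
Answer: √31849213733 ≈ 1.7846e+5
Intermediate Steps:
M = 31848966118 (M = 4 - (-54356 - 36105)*(196422 - 34*(-4578)) = 4 - (-90461)*(196422 + 155652) = 4 - (-90461)*352074 = 4 - 1*(-31848966114) = 4 + 31848966114 = 31848966118)
√(M + 247615) = √(31848966118 + 247615) = √31849213733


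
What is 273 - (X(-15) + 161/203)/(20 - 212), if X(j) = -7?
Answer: 126657/464 ≈ 272.97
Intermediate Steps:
273 - (X(-15) + 161/203)/(20 - 212) = 273 - (-7 + 161/203)/(20 - 212) = 273 - (-7 + 161*(1/203))/(-192) = 273 - (-7 + 23/29)*(-1)/192 = 273 - (-180)*(-1)/(29*192) = 273 - 1*15/464 = 273 - 15/464 = 126657/464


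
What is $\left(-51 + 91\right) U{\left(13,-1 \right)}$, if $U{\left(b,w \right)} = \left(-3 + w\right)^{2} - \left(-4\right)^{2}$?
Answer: $0$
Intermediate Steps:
$U{\left(b,w \right)} = -16 + \left(-3 + w\right)^{2}$ ($U{\left(b,w \right)} = \left(-3 + w\right)^{2} - 16 = -16 + \left(-3 + w\right)^{2}$)
$\left(-51 + 91\right) U{\left(13,-1 \right)} = \left(-51 + 91\right) \left(-16 + \left(-3 - 1\right)^{2}\right) = 40 \left(-16 + \left(-4\right)^{2}\right) = 40 \left(-16 + 16\right) = 40 \cdot 0 = 0$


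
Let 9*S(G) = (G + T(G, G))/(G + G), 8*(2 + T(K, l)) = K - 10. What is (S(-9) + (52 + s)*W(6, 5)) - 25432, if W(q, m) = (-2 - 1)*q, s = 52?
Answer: -35385877/1296 ≈ -27304.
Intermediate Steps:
T(K, l) = -13/4 + K/8 (T(K, l) = -2 + (K - 10)/8 = -2 + (-10 + K)/8 = -2 + (-5/4 + K/8) = -13/4 + K/8)
W(q, m) = -3*q
S(G) = (-13/4 + 9*G/8)/(18*G) (S(G) = ((G + (-13/4 + G/8))/(G + G))/9 = ((-13/4 + 9*G/8)/((2*G)))/9 = ((-13/4 + 9*G/8)*(1/(2*G)))/9 = ((-13/4 + 9*G/8)/(2*G))/9 = (-13/4 + 9*G/8)/(18*G))
(S(-9) + (52 + s)*W(6, 5)) - 25432 = ((1/144)*(-26 + 9*(-9))/(-9) + (52 + 52)*(-3*6)) - 25432 = ((1/144)*(-⅑)*(-26 - 81) + 104*(-18)) - 25432 = ((1/144)*(-⅑)*(-107) - 1872) - 25432 = (107/1296 - 1872) - 25432 = -2426005/1296 - 25432 = -35385877/1296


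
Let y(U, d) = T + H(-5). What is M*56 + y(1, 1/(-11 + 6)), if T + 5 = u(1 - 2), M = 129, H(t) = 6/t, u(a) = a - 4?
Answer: 36064/5 ≈ 7212.8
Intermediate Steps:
u(a) = -4 + a
T = -10 (T = -5 + (-4 + (1 - 2)) = -5 + (-4 - 1) = -5 - 5 = -10)
y(U, d) = -56/5 (y(U, d) = -10 + 6/(-5) = -10 + 6*(-1/5) = -10 - 6/5 = -56/5)
M*56 + y(1, 1/(-11 + 6)) = 129*56 - 56/5 = 7224 - 56/5 = 36064/5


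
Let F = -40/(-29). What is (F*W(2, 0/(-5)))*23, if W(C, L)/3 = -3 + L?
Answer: -8280/29 ≈ -285.52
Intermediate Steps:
W(C, L) = -9 + 3*L (W(C, L) = 3*(-3 + L) = -9 + 3*L)
F = 40/29 (F = -40*(-1/29) = 40/29 ≈ 1.3793)
(F*W(2, 0/(-5)))*23 = (40*(-9 + 3*(0/(-5)))/29)*23 = (40*(-9 + 3*(0*(-1/5)))/29)*23 = (40*(-9 + 3*0)/29)*23 = (40*(-9 + 0)/29)*23 = ((40/29)*(-9))*23 = -360/29*23 = -8280/29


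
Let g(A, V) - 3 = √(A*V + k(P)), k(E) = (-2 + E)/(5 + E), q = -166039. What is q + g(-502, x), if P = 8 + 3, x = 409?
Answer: -166036 + I*√3285079/4 ≈ -1.6604e+5 + 453.12*I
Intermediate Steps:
P = 11
k(E) = (-2 + E)/(5 + E)
g(A, V) = 3 + √(9/16 + A*V) (g(A, V) = 3 + √(A*V + (-2 + 11)/(5 + 11)) = 3 + √(A*V + 9/16) = 3 + √(9/16 + A*V))
q + g(-502, x) = -166039 + (3 + √(9 + 16*(-502)*409)/4) = -166039 + (3 + √(9 - 3285088)/4) = -166039 + (3 + √(-3285079)/4) = -166039 + (3 + (I*√3285079)/4) = -166039 + (3 + I*√3285079/4) = -166036 + I*√3285079/4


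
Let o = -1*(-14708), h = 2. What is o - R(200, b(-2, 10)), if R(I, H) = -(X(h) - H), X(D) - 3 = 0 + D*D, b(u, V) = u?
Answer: 14717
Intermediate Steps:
X(D) = 3 + D² (X(D) = 3 + (0 + D*D) = 3 + (0 + D²) = 3 + D²)
o = 14708
R(I, H) = -7 + H (R(I, H) = -((3 + 2²) - H) = -((3 + 4) - H) = -(7 - H) = -7 + H)
o - R(200, b(-2, 10)) = 14708 - (-7 - 2) = 14708 - 1*(-9) = 14708 + 9 = 14717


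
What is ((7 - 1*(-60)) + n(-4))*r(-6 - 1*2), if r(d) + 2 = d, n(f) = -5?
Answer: -620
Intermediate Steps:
r(d) = -2 + d
((7 - 1*(-60)) + n(-4))*r(-6 - 1*2) = ((7 - 1*(-60)) - 5)*(-2 + (-6 - 1*2)) = ((7 + 60) - 5)*(-2 + (-6 - 2)) = (67 - 5)*(-2 - 8) = 62*(-10) = -620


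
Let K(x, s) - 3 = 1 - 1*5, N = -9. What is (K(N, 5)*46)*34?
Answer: -1564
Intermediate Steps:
K(x, s) = -1 (K(x, s) = 3 + (1 - 1*5) = 3 + (1 - 5) = 3 - 4 = -1)
(K(N, 5)*46)*34 = -1*46*34 = -46*34 = -1564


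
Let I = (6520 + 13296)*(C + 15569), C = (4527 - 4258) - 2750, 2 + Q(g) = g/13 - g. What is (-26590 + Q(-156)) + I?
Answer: 259325360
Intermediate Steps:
Q(g) = -2 - 12*g/13 (Q(g) = -2 + (g/13 - g) = -2 - 12*g/13)
C = -2481 (C = 269 - 2750 = -2481)
I = 259351808 (I = (6520 + 13296)*(-2481 + 15569) = 19816*13088 = 259351808)
(-26590 + Q(-156)) + I = (-26590 + (-2 - 12/13*(-156))) + 259351808 = (-26590 + (-2 + 144)) + 259351808 = (-26590 + 142) + 259351808 = -26448 + 259351808 = 259325360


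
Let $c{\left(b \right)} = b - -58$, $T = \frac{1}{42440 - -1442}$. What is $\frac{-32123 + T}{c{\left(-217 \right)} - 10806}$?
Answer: $\frac{6556379}{2237982} \approx 2.9296$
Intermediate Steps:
$T = \frac{1}{43882}$ ($T = \frac{1}{42440 + 1442} = \frac{1}{43882} \approx 2.2788 \cdot 10^{-5}$)
$c{\left(b \right)} = 58 + b$ ($c{\left(b \right)} = b + 58 = 58 + b$)
$\frac{-32123 + T}{c{\left(-217 \right)} - 10806} = \frac{-32123 + \frac{1}{43882}}{\left(58 - 217\right) - 10806} = - \frac{1409621485}{43882 \left(-159 - 10806\right)} = - \frac{1409621485}{43882 \left(-10965\right)} = \left(- \frac{1409621485}{43882}\right) \left(- \frac{1}{10965}\right) = \frac{6556379}{2237982}$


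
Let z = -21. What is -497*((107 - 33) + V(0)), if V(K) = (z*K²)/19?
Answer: -36778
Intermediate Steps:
V(K) = -21*K²/19
-497*((107 - 33) + V(0)) = -497*((107 - 33) - 21/19*0²) = -497*(74 - 21/19*0) = -497*(74 + 0) = -497*74 = -36778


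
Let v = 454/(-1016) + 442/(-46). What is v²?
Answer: 13803665121/136515856 ≈ 101.11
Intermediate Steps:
v = -117489/11684 (v = 454*(-1/1016) + 442*(-1/46) = -227/508 - 221/23 = -117489/11684 ≈ -10.056)
v² = (-117489/11684)² = 13803665121/136515856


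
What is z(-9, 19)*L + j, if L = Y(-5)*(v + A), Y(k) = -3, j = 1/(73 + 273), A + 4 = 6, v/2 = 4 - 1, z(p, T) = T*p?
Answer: 1419985/346 ≈ 4104.0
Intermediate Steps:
v = 6 (v = 2*(4 - 1) = 2*3 = 6)
A = 2 (A = -4 + 6 = 2)
j = 1/346 ≈ 0.0028902
L = -24 (L = -3*(6 + 2) = -3*8 = -24)
z(-9, 19)*L + j = (19*(-9))*(-24) + 1/346 = -171*(-24) + 1/346 = 4104 + 1/346 = 1419985/346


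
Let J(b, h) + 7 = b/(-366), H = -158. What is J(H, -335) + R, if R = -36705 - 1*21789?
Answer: -10705604/183 ≈ -58501.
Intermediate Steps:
J(b, h) = -7 - b/366 (J(b, h) = -7 + b/(-366) = -7 + b*(-1/366) = -7 - b/366)
R = -58494 (R = -36705 - 21789 = -58494)
J(H, -335) + R = (-7 - 1/366*(-158)) - 58494 = (-7 + 79/183) - 58494 = -1202/183 - 58494 = -10705604/183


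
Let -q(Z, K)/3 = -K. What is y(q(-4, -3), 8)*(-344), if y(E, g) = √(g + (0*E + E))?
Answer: -344*I ≈ -344.0*I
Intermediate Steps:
q(Z, K) = 3*K (q(Z, K) = -(-3)*K = 3*K)
y(E, g) = √(E + g) (y(E, g) = √(g + (0 + E)) = √(g + E) = √(E + g))
y(q(-4, -3), 8)*(-344) = √(3*(-3) + 8)*(-344) = √(-9 + 8)*(-344) = √(-1)*(-344) = I*(-344) = -344*I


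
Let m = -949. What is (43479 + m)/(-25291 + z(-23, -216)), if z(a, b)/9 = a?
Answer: -21265/12749 ≈ -1.6680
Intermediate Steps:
z(a, b) = 9*a
(43479 + m)/(-25291 + z(-23, -216)) = (43479 - 949)/(-25291 + 9*(-23)) = 42530/(-25291 - 207) = 42530/(-25498) = 42530*(-1/25498) = -21265/12749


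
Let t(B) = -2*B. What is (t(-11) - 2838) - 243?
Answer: -3059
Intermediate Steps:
(t(-11) - 2838) - 243 = (-2*(-11) - 2838) - 243 = (22 - 2838) - 243 = -2816 - 243 = -3059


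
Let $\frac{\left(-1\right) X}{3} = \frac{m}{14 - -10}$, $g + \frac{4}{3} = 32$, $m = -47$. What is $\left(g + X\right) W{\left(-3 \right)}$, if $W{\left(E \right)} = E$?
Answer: $- \frac{877}{8} \approx -109.63$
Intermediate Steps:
$g = \frac{92}{3}$ ($g = - \frac{4}{3} + 32 = \frac{92}{3} \approx 30.667$)
$X = \frac{47}{8}$ ($X = - 3 \left(- \frac{47}{14 - -10}\right) = - 3 \left(- \frac{47}{14 + 10}\right) = - 3 \left(- \frac{47}{24}\right) = - 3 \left(\left(-47\right) \frac{1}{24}\right) = \left(-3\right) \left(- \frac{47}{24}\right) = \frac{47}{8} \approx 5.875$)
$\left(g + X\right) W{\left(-3 \right)} = \left(\frac{92}{3} + \frac{47}{8}\right) \left(-3\right) = \frac{877}{24} \left(-3\right) = - \frac{877}{8}$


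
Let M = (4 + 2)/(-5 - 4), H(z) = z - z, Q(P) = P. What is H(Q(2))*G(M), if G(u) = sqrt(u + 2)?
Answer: 0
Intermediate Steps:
H(z) = 0
M = -2/3 (M = 6/(-9) = 6*(-1/9) = -2/3 ≈ -0.66667)
G(u) = sqrt(2 + u)
H(Q(2))*G(M) = 0*sqrt(2 - 2/3) = 0*sqrt(4/3) = 0*(2*sqrt(3)/3) = 0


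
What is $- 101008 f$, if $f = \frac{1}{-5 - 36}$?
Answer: $\frac{101008}{41} \approx 2463.6$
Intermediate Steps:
$f = - \frac{1}{41}$ ($f = \frac{1}{-41} = - \frac{1}{41} \approx -0.02439$)
$- 101008 f = \left(-101008\right) \left(- \frac{1}{41}\right) = \frac{101008}{41}$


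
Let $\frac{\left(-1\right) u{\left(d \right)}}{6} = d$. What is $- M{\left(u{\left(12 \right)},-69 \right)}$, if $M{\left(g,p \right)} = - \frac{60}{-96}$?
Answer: $- \frac{5}{8} \approx -0.625$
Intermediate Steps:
$u{\left(d \right)} = - 6 d$
$M{\left(g,p \right)} = \frac{5}{8}$ ($M{\left(g,p \right)} = \left(-60\right) \left(- \frac{1}{96}\right) = \frac{5}{8}$)
$- M{\left(u{\left(12 \right)},-69 \right)} = \left(-1\right) \frac{5}{8} = - \frac{5}{8}$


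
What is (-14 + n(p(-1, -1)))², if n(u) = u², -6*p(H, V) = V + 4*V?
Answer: 229441/1296 ≈ 177.04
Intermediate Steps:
p(H, V) = -5*V/6 (p(H, V) = -(V + 4*V)/6 = -5*V/6)
(-14 + n(p(-1, -1)))² = (-14 + (-⅚*(-1))²)² = (-14 + (⅚)²)² = (-14 + 25/36)² = (-479/36)² = 229441/1296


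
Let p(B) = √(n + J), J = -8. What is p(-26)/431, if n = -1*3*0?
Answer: 2*I*√2/431 ≈ 0.0065625*I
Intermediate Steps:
n = 0 (n = -3*0 = 0)
p(B) = 2*I*√2 (p(B) = √(0 - 8) = √(-8) = 2*I*√2)
p(-26)/431 = (2*I*√2)/431 = (2*I*√2)*(1/431) = 2*I*√2/431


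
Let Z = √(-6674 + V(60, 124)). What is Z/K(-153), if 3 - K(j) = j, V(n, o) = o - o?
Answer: I*√6674/156 ≈ 0.52368*I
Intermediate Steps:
V(n, o) = 0
K(j) = 3 - j
Z = I*√6674 (Z = √(-6674 + 0) = √(-6674) = I*√6674 ≈ 81.695*I)
Z/K(-153) = (I*√6674)/(3 - 1*(-153)) = (I*√6674)/(3 + 153) = (I*√6674)/156 = (I*√6674)*(1/156) = I*√6674/156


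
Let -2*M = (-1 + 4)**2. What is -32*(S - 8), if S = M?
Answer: 400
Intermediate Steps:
M = -9/2 (M = -(-1 + 4)**2/2 = -1/2*3**2 = -1/2*9 = -9/2 ≈ -4.5000)
S = -9/2 ≈ -4.5000
-32*(S - 8) = -32*(-9/2 - 8) = -32*(-25/2) = 400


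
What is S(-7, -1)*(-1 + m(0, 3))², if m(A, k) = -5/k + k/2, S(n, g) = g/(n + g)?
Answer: 49/288 ≈ 0.17014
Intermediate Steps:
S(n, g) = g/(g + n)
m(A, k) = k/2 - 5/k (m(A, k) = -5/k + k*(½) = -5/k + k/2 = k/2 - 5/k)
S(-7, -1)*(-1 + m(0, 3))² = (-1/(-1 - 7))*(-1 + ((½)*3 - 5/3))² = (-1/(-8))*(-1 + (3/2 - 5*⅓))² = (-1*(-⅛))*(-1 + (3/2 - 5/3))² = (-1 - ⅙)²/8 = (-7/6)²/8 = (⅛)*(49/36) = 49/288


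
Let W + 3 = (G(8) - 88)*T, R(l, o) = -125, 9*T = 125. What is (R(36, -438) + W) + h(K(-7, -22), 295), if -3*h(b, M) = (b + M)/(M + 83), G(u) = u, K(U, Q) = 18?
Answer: -1405465/1134 ≈ -1239.4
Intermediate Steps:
T = 125/9 (T = (⅑)*125 = 125/9 ≈ 13.889)
h(b, M) = -(M + b)/(3*(83 + M)) (h(b, M) = -(b + M)/(3*(M + 83)) = -(M + b)/(3*(83 + M)))
W = -10027/9 (W = -3 + (8 - 88)*(125/9) = -3 - 80*125/9 = -3 - 10000/9 = -10027/9 ≈ -1114.1)
(R(36, -438) + W) + h(K(-7, -22), 295) = (-125 - 10027/9) + (-1*295 - 1*18)/(3*(83 + 295)) = -11152/9 + (⅓)*(-295 - 18)/378 = -11152/9 + (⅓)*(1/378)*(-313) = -11152/9 - 313/1134 = -1405465/1134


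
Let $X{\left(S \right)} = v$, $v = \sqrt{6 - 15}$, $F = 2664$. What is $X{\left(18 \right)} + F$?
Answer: $2664 + 3 i \approx 2664.0 + 3.0 i$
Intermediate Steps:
$v = 3 i$ ($v = \sqrt{6 - 15} = \sqrt{-9} = 3 i \approx 3.0 i$)
$X{\left(S \right)} = 3 i$
$X{\left(18 \right)} + F = 3 i + 2664 = 2664 + 3 i$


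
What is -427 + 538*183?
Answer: 98027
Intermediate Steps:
-427 + 538*183 = -427 + 98454 = 98027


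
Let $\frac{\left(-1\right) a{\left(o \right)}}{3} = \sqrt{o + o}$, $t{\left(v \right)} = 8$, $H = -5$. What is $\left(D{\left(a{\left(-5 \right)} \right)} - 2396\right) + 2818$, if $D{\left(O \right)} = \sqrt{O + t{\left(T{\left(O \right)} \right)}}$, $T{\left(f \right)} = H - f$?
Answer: $422 + \sqrt{8 - 3 i \sqrt{10}} \approx 425.19 - 1.4849 i$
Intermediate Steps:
$T{\left(f \right)} = -5 - f$
$a{\left(o \right)} = - 3 \sqrt{2} \sqrt{o}$ ($a{\left(o \right)} = - 3 \sqrt{o + o} = - 3 \sqrt{2 o} = - 3 \sqrt{2} \sqrt{o}$)
$D{\left(O \right)} = \sqrt{8 + O}$ ($D{\left(O \right)} = \sqrt{O + 8} = \sqrt{8 + O}$)
$\left(D{\left(a{\left(-5 \right)} \right)} - 2396\right) + 2818 = \left(\sqrt{8 - 3 \sqrt{2} \sqrt{-5}} - 2396\right) + 2818 = \left(\sqrt{8 - 3 \sqrt{2} i \sqrt{5}} - 2396\right) + 2818 = \left(\sqrt{8 - 3 i \sqrt{10}} - 2396\right) + 2818 = \left(-2396 + \sqrt{8 - 3 i \sqrt{10}}\right) + 2818 = 422 + \sqrt{8 - 3 i \sqrt{10}}$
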